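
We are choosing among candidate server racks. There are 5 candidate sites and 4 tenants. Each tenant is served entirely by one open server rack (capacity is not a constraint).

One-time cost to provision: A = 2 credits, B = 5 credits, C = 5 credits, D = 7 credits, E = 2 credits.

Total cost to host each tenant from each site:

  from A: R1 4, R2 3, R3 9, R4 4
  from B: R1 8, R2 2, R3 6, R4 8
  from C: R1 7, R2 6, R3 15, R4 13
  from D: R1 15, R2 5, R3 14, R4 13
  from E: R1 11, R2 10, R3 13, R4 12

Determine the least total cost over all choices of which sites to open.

For any fixed open set, each tenant goes to its cheapest open site; total = fixed + service.
{A}: R1→A 4, R2→A 3, R3→A 9, R4→A 4. Service 20; fixed 2; total 22.
{A, B}: service 16 + fixed 7 = 23
{A, E}: service 20 + fixed 4 = 24
{A, B, C, D, E}: service 16 + fixed 21 = 37
No other subset beats 22.

Minimum total cost: 22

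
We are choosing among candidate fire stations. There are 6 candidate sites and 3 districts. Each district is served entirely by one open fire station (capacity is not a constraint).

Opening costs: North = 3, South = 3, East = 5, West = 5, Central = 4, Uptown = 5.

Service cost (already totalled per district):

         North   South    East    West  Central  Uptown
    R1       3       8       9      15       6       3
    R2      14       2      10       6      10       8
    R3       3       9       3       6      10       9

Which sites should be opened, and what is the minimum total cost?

Open North and South; minimum total cost 14.

For any fixed open set, each district goes to its cheapest open site; total = fixed + service.
{North, South}: R1→North 3, R2→South 2, R3→North 3. Service 8; fixed 6; total 14.
{North, South, Central}: R1→North 3, R2→South 2, R3→North 3. Service 8; fixed 10; total 18.
{North, South, East}: service 8 + fixed 11 = 19
{North, South, East, West, Central, Uptown}: R1→North 3, R2→South 2, R3→North 3. Service 8; fixed 25; total 33.
No other subset beats 14.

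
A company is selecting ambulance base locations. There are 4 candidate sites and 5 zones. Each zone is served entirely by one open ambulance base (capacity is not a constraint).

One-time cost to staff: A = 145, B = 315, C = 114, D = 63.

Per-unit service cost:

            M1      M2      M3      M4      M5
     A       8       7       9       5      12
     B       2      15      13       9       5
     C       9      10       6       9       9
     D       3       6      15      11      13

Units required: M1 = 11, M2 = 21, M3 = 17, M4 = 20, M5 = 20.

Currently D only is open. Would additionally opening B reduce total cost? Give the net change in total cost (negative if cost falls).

No — net change +70 (cost rises by 70).

Current service cost with {D}: 894.
Adding B: each zone re-picks its cheapest; new service cost 649, saving 245.
Extra fixed cost: 315. Net change = 315 − 245 = 70.
(Totals: 957 → 1027.)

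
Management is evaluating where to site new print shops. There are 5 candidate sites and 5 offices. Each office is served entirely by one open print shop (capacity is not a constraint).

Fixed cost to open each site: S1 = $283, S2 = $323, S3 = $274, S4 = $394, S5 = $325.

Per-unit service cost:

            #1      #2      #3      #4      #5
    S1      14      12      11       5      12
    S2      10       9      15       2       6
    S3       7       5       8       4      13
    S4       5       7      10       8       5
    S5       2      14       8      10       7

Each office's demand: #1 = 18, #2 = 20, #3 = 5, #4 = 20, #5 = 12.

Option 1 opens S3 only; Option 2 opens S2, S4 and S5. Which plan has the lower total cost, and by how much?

Option 1: {S3}: #1→S3 7·18=126, #2→S3 5·20=100, #3→S3 8·5=40, #4→S3 4·20=80, #5→S3 13·12=156. Service 502; fixed 274; total 776.
Option 2: {S2, S4, S5}: #1→S5 2·18=36, #2→S4 7·20=140, #3→S5 8·5=40, #4→S2 2·20=40, #5→S4 5·12=60. Service 316; fixed 1042; total 1358.
Difference: |776 − 1358| = 582.

Option 1 is cheaper by 582.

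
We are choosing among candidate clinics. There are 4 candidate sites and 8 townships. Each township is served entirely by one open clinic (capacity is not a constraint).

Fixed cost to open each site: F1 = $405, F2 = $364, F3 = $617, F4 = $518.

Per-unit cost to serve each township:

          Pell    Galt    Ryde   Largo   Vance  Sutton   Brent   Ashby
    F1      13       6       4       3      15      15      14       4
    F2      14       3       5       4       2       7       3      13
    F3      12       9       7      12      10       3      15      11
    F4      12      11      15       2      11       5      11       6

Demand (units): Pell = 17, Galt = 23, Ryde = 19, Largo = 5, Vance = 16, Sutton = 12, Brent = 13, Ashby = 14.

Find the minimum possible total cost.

Minimum total cost: 1123

For any fixed open set, each township goes to its cheapest open site; total = fixed + service.
{F2}: Pell→F2 14·17=238, Galt→F2 3·23=69, Ryde→F2 5·19=95, Largo→F2 4·5=20, Vance→F2 2·16=32, Sutton→F2 7·12=84, Brent→F2 3·13=39, Ashby→F2 13·14=182. Service 759; fixed 364; total 1123.
{F1, F2}: service 592 + fixed 769 = 1361
{F2, F4}: service 593 + fixed 882 = 1475
{F1, F2, F3, F4}: Pell→F3 12·17=204, Galt→F2 3·23=69, Ryde→F1 4·19=76, Largo→F4 2·5=10, Vance→F2 2·16=32, Sutton→F3 3·12=36, Brent→F2 3·13=39, Ashby→F1 4·14=56. Service 522; fixed 1904; total 2426.
No other subset beats 1123.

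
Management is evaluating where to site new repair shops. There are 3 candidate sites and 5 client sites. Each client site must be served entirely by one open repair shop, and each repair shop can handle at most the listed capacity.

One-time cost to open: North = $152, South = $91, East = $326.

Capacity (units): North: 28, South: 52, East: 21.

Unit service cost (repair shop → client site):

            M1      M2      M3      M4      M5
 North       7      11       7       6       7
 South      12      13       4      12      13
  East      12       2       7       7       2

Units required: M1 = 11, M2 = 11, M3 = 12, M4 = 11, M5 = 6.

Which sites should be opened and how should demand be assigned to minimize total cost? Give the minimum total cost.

Minimum total cost: 619

Open {North, South}: M1→North 7·11=77, M2→South 13·11=143, M3→South 4·12=48, M4→North 6·11=66, M5→North 7·6=42.
Loads: North carries 28/28, South carries 23/52. Service 376; fixed 243; total 619.
Next best feasible plan costs 624.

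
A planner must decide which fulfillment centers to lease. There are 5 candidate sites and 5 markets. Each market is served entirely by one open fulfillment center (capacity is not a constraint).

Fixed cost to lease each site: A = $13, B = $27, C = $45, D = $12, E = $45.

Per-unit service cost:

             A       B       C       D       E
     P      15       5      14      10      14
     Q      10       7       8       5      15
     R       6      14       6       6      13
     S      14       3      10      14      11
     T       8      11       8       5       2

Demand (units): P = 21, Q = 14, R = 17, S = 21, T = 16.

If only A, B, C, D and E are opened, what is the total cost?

Total cost: 514

Each market is assigned to its cheapest site among the open ones.
{A, B, C, D, E}: P→B 5·21=105, Q→D 5·14=70, R→A 6·17=102, S→B 3·21=63, T→E 2·16=32. Service 372; fixed 142; total 514.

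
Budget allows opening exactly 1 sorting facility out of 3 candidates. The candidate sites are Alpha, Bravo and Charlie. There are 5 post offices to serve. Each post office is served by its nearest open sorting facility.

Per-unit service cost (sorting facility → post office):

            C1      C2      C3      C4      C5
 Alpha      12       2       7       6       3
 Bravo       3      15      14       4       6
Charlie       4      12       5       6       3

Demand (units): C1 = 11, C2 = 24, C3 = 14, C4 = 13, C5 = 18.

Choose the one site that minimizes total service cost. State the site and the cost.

With exactly 1 open, each post office uses its cheapest among the chosen.
{Alpha}: C1→Alpha 12·11=132, C2→Alpha 2·24=48, C3→Alpha 7·14=98, C4→Alpha 6·13=78, C5→Alpha 3·18=54. Service cost 410.
{Charlie}: service cost 534
{Bravo}: service cost 749
Among all 3 size-1 choices, {Alpha} is lowest.

Choose Alpha only; total service cost 410.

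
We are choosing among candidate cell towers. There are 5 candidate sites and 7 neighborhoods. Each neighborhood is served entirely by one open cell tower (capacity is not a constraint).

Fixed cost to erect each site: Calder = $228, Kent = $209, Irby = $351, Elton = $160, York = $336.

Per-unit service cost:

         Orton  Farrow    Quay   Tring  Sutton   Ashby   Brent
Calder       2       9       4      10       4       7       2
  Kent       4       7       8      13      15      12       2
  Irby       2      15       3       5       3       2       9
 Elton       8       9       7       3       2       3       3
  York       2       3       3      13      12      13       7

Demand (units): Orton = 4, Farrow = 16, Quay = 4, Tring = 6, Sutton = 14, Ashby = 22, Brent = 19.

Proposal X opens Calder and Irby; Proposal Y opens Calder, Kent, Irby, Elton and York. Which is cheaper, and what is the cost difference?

Proposal X is cheaper by 583.

Proposal X: {Calder, Irby}: Orton→Calder 2·4=8, Farrow→Calder 9·16=144, Quay→Irby 3·4=12, Tring→Irby 5·6=30, Sutton→Irby 3·14=42, Ashby→Irby 2·22=44, Brent→Calder 2·19=38. Service 318; fixed 579; total 897.
Proposal Y: {Calder, Kent, Irby, Elton, York}: Orton→Calder 2·4=8, Farrow→York 3·16=48, Quay→Irby 3·4=12, Tring→Elton 3·6=18, Sutton→Elton 2·14=28, Ashby→Irby 2·22=44, Brent→Calder 2·19=38. Service 196; fixed 1284; total 1480.
Difference: |897 − 1480| = 583.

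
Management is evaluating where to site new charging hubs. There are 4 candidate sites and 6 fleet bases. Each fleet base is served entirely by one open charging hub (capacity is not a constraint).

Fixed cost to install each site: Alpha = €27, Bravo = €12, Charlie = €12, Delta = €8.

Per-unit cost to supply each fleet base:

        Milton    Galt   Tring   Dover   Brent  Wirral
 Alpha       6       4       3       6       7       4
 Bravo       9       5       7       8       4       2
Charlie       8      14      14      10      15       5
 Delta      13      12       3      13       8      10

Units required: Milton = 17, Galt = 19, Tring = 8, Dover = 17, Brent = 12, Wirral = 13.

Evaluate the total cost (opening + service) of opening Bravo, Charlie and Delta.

Each fleet base is assigned to its cheapest site among the open ones.
{Bravo, Charlie, Delta}: Milton→Charlie 8·17=136, Galt→Bravo 5·19=95, Tring→Delta 3·8=24, Dover→Bravo 8·17=136, Brent→Bravo 4·12=48, Wirral→Bravo 2·13=26. Service 465; fixed 32; total 497.

Total cost: 497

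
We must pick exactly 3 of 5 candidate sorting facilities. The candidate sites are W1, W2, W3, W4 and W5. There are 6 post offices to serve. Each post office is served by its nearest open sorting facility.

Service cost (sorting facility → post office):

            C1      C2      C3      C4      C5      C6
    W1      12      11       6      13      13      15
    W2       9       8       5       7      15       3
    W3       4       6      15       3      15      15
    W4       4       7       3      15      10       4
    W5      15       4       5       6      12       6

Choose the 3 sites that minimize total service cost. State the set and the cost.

With exactly 3 open, each post office uses its cheapest among the chosen.
{W3, W4, W5}: C1→W3 4, C2→W5 4, C3→W4 3, C4→W3 3, C5→W4 10, C6→W4 4. Service cost 28.
{W2, W3, W4}: service cost 29
{W1, W3, W4}: service cost 30
Among all 10 size-3 choices, {W3, W4, W5} is lowest.

Choose W3, W4 and W5; total service cost 28.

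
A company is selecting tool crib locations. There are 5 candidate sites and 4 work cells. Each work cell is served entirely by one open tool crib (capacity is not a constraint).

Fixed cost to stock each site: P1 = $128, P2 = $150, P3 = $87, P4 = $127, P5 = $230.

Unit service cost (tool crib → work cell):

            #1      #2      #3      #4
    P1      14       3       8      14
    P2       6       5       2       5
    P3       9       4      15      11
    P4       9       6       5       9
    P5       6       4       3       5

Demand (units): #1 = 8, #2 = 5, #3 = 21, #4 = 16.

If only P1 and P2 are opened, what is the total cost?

Total cost: 463

Each work cell is assigned to its cheapest site among the open ones.
{P1, P2}: #1→P2 6·8=48, #2→P1 3·5=15, #3→P2 2·21=42, #4→P2 5·16=80. Service 185; fixed 278; total 463.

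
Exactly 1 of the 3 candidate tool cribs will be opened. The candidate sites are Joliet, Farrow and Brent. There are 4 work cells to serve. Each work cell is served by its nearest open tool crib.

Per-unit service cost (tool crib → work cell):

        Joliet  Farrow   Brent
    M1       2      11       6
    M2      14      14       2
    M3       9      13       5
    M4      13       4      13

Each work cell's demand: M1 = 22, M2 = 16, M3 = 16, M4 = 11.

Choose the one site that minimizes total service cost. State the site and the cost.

With exactly 1 open, each work cell uses its cheapest among the chosen.
{Brent}: M1→Brent 6·22=132, M2→Brent 2·16=32, M3→Brent 5·16=80, M4→Brent 13·11=143. Service cost 387.
{Joliet}: service cost 555
{Farrow}: service cost 718
Among all 3 size-1 choices, {Brent} is lowest.

Choose Brent only; total service cost 387.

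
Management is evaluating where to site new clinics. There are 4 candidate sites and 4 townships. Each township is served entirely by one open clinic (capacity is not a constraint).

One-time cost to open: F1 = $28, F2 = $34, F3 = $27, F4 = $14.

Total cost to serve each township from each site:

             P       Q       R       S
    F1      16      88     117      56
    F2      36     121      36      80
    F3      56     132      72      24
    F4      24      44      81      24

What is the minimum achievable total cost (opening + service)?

Minimum total cost: 176

For any fixed open set, each township goes to its cheapest open site; total = fixed + service.
{F2, F4}: P→F4 24, Q→F4 44, R→F2 36, S→F4 24. Service 128; fixed 48; total 176.
{F4}: P→F4 24, Q→F4 44, R→F4 81, S→F4 24. Service 173; fixed 14; total 187.
{F1, F2, F4}: service 120 + fixed 76 = 196
{F1, F2, F3, F4}: P→F1 16, Q→F4 44, R→F2 36, S→F3 24. Service 120; fixed 103; total 223.
(All 15 nonempty subsets were checked; F2 and F4 is lowest.)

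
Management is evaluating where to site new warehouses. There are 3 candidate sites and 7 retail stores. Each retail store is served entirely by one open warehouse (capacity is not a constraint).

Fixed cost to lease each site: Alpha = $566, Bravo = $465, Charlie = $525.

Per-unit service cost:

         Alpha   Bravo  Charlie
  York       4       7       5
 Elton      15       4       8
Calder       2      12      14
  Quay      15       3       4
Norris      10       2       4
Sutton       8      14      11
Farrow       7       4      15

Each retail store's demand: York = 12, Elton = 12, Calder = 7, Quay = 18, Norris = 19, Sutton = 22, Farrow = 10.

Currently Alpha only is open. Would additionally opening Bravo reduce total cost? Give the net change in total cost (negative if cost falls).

Current service cost with {Alpha}: 948.
Adding Bravo: each retail store re-picks its cheapest; new service cost 418, saving 530.
Extra fixed cost: 465. Net change = 465 − 530 = -65.
(Totals: 1514 → 1449.)

Yes — net change −65 (cost falls by 65).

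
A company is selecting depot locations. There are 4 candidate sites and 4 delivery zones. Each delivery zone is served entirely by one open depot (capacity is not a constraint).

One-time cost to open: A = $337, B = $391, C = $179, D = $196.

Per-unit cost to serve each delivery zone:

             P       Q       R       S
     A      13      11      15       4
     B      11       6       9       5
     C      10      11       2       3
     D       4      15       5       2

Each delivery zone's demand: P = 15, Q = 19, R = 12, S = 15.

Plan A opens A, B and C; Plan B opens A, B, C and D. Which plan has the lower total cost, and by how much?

Plan A is cheaper by 91.

Plan A: {A, B, C}: P→C 10·15=150, Q→B 6·19=114, R→C 2·12=24, S→C 3·15=45. Service 333; fixed 907; total 1240.
Plan B: {A, B, C, D}: P→D 4·15=60, Q→B 6·19=114, R→C 2·12=24, S→D 2·15=30. Service 228; fixed 1103; total 1331.
Difference: |1240 − 1331| = 91.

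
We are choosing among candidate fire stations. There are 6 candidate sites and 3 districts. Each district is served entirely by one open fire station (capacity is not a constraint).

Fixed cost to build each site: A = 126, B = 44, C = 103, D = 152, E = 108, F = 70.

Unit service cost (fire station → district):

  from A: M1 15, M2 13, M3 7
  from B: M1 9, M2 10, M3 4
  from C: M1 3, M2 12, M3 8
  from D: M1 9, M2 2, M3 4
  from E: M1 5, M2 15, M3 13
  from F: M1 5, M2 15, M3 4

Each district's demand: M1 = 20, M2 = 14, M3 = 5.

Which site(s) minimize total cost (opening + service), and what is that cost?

For any fixed open set, each district goes to its cheapest open site; total = fixed + service.
{C, D}: M1→C 3·20=60, M2→D 2·14=28, M3→D 4·5=20. Service 108; fixed 255; total 363.
{B, C}: M1→C 3·20=60, M2→B 10·14=140, M3→B 4·5=20. Service 220; fixed 147; total 367.
{D, F}: service 148 + fixed 222 = 370
{A, B, C, D, E, F}: M1→C 3·20=60, M2→D 2·14=28, M3→B 4·5=20. Service 108; fixed 603; total 711.
No other subset beats 363.

Open C and D; minimum total cost 363.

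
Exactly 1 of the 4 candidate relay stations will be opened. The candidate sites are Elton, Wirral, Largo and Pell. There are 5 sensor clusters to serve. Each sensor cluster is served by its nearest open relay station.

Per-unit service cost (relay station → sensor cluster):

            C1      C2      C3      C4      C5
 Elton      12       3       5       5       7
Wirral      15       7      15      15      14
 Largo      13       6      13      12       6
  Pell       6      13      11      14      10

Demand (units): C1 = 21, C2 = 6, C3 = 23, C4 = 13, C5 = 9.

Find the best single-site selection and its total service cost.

With exactly 1 open, each sensor cluster uses its cheapest among the chosen.
{Elton}: C1→Elton 12·21=252, C2→Elton 3·6=18, C3→Elton 5·23=115, C4→Elton 5·13=65, C5→Elton 7·9=63. Service cost 513.
{Pell}: service cost 729
{Largo}: service cost 818
Among all 4 size-1 choices, {Elton} is lowest.

Choose Elton only; total service cost 513.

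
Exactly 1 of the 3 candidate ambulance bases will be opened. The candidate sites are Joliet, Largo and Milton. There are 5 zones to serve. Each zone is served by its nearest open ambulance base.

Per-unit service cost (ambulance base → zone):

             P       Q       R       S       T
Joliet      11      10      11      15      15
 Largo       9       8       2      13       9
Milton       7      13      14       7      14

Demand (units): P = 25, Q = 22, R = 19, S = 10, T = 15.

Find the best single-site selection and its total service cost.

Choose Largo only; total service cost 704.

With exactly 1 open, each zone uses its cheapest among the chosen.
{Largo}: P→Largo 9·25=225, Q→Largo 8·22=176, R→Largo 2·19=38, S→Largo 13·10=130, T→Largo 9·15=135. Service cost 704.
{Milton}: service cost 1007
{Joliet}: service cost 1079
Among all 3 size-1 choices, {Largo} is lowest.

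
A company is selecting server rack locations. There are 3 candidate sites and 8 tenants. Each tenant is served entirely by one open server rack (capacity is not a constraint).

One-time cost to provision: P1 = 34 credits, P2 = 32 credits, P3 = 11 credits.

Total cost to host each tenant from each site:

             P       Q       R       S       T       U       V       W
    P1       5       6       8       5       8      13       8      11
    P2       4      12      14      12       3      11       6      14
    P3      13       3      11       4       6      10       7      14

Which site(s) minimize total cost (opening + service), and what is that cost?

For any fixed open set, each tenant goes to its cheapest open site; total = fixed + service.
{P3}: P→P3 13, Q→P3 3, R→P3 11, S→P3 4, T→P3 6, U→P3 10, V→P3 7, W→P3 14. Service 68; fixed 11; total 79.
{P1}: P→P1 5, Q→P1 6, R→P1 8, S→P1 5, T→P1 8, U→P1 13, V→P1 8, W→P1 11. Service 64; fixed 34; total 98.
{P2, P3}: service 55 + fixed 43 = 98
{P1, P2, P3}: service 49 + fixed 77 = 126
No other subset beats 79.

Open P3 only; minimum total cost 79.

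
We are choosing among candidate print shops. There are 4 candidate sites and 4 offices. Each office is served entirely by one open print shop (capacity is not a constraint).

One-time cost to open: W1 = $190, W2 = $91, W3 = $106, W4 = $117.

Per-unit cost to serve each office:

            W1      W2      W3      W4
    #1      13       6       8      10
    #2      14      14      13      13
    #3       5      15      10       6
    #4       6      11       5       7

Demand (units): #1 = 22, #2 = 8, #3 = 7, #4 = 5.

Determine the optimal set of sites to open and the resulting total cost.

For any fixed open set, each office goes to its cheapest open site; total = fixed + service.
{W3}: #1→W3 8·22=176, #2→W3 13·8=104, #3→W3 10·7=70, #4→W3 5·5=25. Service 375; fixed 106; total 481.
{W2}: service 404 + fixed 91 = 495
{W4}: #1→W4 10·22=220, #2→W4 13·8=104, #3→W4 6·7=42, #4→W4 7·5=35. Service 401; fixed 117; total 518.
{W1, W2, W3, W4}: service 296 + fixed 504 = 800
(All 15 nonempty subsets were checked; W3 only is lowest.)

Open W3 only; minimum total cost 481.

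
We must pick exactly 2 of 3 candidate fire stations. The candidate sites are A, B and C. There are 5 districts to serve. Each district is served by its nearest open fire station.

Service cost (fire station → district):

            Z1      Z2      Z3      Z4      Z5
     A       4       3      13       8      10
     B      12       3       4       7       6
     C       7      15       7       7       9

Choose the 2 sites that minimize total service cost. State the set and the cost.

With exactly 2 open, each district uses its cheapest among the chosen.
{A, B}: Z1→A 4, Z2→A 3, Z3→B 4, Z4→B 7, Z5→B 6. Service cost 24.
{B, C}: service cost 27
{A, C}: service cost 30
Among all 3 size-2 choices, {A, B} is lowest.

Choose A and B; total service cost 24.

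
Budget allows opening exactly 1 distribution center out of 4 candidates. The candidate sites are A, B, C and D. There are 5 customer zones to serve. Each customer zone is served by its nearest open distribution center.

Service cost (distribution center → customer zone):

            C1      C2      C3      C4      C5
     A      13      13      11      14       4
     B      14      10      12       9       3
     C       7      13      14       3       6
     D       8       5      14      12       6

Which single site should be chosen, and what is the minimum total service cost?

With exactly 1 open, each customer zone uses its cheapest among the chosen.
{C}: C1→C 7, C2→C 13, C3→C 14, C4→C 3, C5→C 6. Service cost 43.
{D}: service cost 45
{B}: service cost 48
Among all 4 size-1 choices, {C} is lowest.

Choose C only; total service cost 43.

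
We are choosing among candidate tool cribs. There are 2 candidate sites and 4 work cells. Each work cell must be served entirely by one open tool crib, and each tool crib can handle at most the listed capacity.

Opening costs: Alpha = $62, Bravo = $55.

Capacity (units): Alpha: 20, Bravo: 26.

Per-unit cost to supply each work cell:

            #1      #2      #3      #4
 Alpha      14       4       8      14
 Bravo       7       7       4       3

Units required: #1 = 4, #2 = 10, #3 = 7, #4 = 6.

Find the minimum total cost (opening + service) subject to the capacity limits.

Minimum total cost: 231

Open {Alpha, Bravo}: #1→Bravo 7·4=28, #2→Alpha 4·10=40, #3→Bravo 4·7=28, #4→Bravo 3·6=18.
Loads: Alpha carries 10/20, Bravo carries 17/26. Service 114; fixed 117; total 231.
Next best feasible plan costs 259.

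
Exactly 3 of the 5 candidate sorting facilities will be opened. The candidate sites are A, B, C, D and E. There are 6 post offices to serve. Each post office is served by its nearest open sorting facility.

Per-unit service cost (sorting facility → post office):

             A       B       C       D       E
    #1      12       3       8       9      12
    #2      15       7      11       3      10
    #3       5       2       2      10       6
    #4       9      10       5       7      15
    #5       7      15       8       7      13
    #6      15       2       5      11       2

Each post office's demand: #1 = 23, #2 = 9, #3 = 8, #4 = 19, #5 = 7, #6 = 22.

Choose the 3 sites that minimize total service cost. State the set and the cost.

Choose B, C and D; total service cost 300.

With exactly 3 open, each post office uses its cheapest among the chosen.
{B, C, D}: #1→B 3·23=69, #2→D 3·9=27, #3→B 2·8=16, #4→C 5·19=95, #5→D 7·7=49, #6→B 2·22=44. Service cost 300.
{A, B, C}: service cost 336
{A, B, D}: service cost 338
Among all 10 size-3 choices, {B, C, D} is lowest.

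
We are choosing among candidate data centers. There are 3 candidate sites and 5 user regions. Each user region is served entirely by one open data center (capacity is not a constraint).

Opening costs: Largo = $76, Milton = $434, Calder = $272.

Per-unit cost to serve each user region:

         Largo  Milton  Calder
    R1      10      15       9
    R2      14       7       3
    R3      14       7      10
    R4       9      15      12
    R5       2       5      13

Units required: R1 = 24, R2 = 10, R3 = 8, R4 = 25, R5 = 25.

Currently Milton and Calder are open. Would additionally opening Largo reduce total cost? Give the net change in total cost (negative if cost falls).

Yes — net change −74 (cost falls by 74).

Current service cost with {Milton, Calder}: 727.
Adding Largo: each user region re-picks its cheapest; new service cost 577, saving 150.
Extra fixed cost: 76. Net change = 76 − 150 = -74.
(Totals: 1433 → 1359.)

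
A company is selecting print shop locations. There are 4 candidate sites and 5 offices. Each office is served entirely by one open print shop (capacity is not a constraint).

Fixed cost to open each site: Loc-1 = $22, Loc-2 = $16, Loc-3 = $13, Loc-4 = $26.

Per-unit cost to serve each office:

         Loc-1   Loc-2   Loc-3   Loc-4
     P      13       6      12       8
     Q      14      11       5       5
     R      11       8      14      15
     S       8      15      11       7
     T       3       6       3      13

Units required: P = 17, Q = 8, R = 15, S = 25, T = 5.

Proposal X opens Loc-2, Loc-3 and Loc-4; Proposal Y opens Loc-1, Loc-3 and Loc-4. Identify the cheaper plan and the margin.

Proposal X is cheaper by 85.

Proposal X: {Loc-2, Loc-3, Loc-4}: P→Loc-2 6·17=102, Q→Loc-3 5·8=40, R→Loc-2 8·15=120, S→Loc-4 7·25=175, T→Loc-3 3·5=15. Service 452; fixed 55; total 507.
Proposal Y: {Loc-1, Loc-3, Loc-4}: P→Loc-4 8·17=136, Q→Loc-3 5·8=40, R→Loc-1 11·15=165, S→Loc-4 7·25=175, T→Loc-1 3·5=15. Service 531; fixed 61; total 592.
Difference: |507 − 592| = 85.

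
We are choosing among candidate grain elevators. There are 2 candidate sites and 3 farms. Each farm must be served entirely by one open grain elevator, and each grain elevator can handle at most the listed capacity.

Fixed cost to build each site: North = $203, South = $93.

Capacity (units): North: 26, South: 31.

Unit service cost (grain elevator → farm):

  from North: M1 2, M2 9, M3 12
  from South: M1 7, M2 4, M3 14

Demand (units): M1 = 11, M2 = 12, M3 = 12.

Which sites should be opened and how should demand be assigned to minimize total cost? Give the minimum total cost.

Open {North, South}: M1→North 2·11=22, M2→South 4·12=48, M3→North 12·12=144.
Loads: North carries 23/26, South carries 12/31. Service 214; fixed 296; total 510.
Next best feasible plan costs 534.

Minimum total cost: 510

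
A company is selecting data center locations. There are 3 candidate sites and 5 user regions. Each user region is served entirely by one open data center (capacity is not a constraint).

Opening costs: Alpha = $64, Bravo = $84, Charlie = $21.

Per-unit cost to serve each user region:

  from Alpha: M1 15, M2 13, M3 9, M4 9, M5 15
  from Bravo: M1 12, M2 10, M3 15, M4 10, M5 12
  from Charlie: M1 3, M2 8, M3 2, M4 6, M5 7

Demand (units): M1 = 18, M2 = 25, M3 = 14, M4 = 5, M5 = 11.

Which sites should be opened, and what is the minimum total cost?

For any fixed open set, each user region goes to its cheapest open site; total = fixed + service.
{Charlie}: M1→Charlie 3·18=54, M2→Charlie 8·25=200, M3→Charlie 2·14=28, M4→Charlie 6·5=30, M5→Charlie 7·11=77. Service 389; fixed 21; total 410.
{Alpha, Charlie}: service 389 + fixed 85 = 474
{Bravo, Charlie}: M1→Charlie 3·18=54, M2→Charlie 8·25=200, M3→Charlie 2·14=28, M4→Charlie 6·5=30, M5→Charlie 7·11=77. Service 389; fixed 105; total 494.
{Alpha, Bravo, Charlie}: service 389 + fixed 169 = 558
(All 7 nonempty subsets were checked; Charlie only is lowest.)

Open Charlie only; minimum total cost 410.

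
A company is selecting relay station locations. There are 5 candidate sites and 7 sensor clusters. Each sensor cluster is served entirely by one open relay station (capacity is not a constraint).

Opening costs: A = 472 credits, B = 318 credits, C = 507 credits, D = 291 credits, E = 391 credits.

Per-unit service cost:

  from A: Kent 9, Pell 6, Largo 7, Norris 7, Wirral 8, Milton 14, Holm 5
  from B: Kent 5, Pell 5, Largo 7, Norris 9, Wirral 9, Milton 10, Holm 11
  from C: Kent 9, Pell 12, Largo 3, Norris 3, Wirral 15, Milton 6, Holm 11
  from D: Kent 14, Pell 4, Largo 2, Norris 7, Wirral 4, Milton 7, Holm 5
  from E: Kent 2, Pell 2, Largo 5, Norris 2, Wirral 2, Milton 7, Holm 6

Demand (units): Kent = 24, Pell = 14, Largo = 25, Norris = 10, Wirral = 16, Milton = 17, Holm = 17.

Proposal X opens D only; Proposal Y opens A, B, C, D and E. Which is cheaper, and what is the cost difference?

Proposal X: {D}: Kent→D 14·24=336, Pell→D 4·14=56, Largo→D 2·25=50, Norris→D 7·10=70, Wirral→D 4·16=64, Milton→D 7·17=119, Holm→D 5·17=85. Service 780; fixed 291; total 1071.
Proposal Y: {A, B, C, D, E}: Kent→E 2·24=48, Pell→E 2·14=28, Largo→D 2·25=50, Norris→E 2·10=20, Wirral→E 2·16=32, Milton→C 6·17=102, Holm→A 5·17=85. Service 365; fixed 1979; total 2344.
Difference: |1071 − 2344| = 1273.

Proposal X is cheaper by 1273.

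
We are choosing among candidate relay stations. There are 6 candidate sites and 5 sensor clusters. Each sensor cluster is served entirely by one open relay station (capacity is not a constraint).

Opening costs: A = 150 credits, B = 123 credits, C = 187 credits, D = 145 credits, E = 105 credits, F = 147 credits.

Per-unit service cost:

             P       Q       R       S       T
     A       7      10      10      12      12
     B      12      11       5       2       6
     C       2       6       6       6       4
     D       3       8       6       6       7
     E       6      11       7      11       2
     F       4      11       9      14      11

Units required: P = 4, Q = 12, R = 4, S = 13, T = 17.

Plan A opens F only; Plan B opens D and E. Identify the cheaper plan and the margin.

Plan A: {F}: P→F 4·4=16, Q→F 11·12=132, R→F 9·4=36, S→F 14·13=182, T→F 11·17=187. Service 553; fixed 147; total 700.
Plan B: {D, E}: P→D 3·4=12, Q→D 8·12=96, R→D 6·4=24, S→D 6·13=78, T→E 2·17=34. Service 244; fixed 250; total 494.
Difference: |700 − 494| = 206.

Plan B is cheaper by 206.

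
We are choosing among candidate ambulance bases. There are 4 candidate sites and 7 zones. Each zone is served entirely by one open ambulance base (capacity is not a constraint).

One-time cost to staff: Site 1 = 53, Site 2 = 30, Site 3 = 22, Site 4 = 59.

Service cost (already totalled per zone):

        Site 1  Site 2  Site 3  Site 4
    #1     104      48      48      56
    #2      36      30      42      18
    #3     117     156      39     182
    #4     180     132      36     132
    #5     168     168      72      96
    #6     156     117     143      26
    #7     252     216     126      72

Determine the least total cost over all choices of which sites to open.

For any fixed open set, each zone goes to its cheapest open site; total = fixed + service.
{Site 3, Site 4}: #1→Site 3 48, #2→Site 4 18, #3→Site 3 39, #4→Site 3 36, #5→Site 3 72, #6→Site 4 26, #7→Site 4 72. Service 311; fixed 81; total 392.
{Site 2, Site 3, Site 4}: service 311 + fixed 111 = 422
{Site 1, Site 3, Site 4}: service 311 + fixed 134 = 445
{Site 1, Site 2, Site 3, Site 4}: #1→Site 2 48, #2→Site 4 18, #3→Site 3 39, #4→Site 3 36, #5→Site 3 72, #6→Site 4 26, #7→Site 4 72. Service 311; fixed 164; total 475.
No other subset beats 392.

Minimum total cost: 392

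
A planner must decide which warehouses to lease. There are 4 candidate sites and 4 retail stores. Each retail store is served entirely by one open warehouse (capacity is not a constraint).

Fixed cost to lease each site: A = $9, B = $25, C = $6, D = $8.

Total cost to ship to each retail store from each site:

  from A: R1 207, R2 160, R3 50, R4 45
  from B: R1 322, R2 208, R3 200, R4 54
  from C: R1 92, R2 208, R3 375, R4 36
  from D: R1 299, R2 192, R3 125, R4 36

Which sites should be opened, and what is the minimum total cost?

Open A and C; minimum total cost 353.

For any fixed open set, each retail store goes to its cheapest open site; total = fixed + service.
{A, C}: R1→C 92, R2→A 160, R3→A 50, R4→C 36. Service 338; fixed 15; total 353.
{A, C, D}: service 338 + fixed 23 = 361
{A, B, C}: R1→C 92, R2→A 160, R3→A 50, R4→C 36. Service 338; fixed 40; total 378.
{A, B, C, D}: R1→C 92, R2→A 160, R3→A 50, R4→C 36. Service 338; fixed 48; total 386.
No other subset beats 353.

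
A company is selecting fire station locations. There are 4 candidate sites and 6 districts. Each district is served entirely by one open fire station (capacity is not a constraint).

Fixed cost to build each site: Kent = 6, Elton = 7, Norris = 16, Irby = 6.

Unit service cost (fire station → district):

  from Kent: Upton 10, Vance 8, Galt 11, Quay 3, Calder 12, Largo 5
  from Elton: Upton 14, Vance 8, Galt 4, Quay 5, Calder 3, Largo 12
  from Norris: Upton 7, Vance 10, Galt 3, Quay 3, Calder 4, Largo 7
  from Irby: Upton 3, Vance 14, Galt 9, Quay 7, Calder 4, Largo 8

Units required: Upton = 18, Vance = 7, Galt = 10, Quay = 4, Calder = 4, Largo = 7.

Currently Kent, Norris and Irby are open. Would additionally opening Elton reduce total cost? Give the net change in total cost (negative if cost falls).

Current service cost with {Kent, Norris, Irby}: 203.
Adding Elton: each district re-picks its cheapest; new service cost 199, saving 4.
Extra fixed cost: 7. Net change = 7 − 4 = 3.
(Totals: 231 → 234.)

No — net change +3 (cost rises by 3).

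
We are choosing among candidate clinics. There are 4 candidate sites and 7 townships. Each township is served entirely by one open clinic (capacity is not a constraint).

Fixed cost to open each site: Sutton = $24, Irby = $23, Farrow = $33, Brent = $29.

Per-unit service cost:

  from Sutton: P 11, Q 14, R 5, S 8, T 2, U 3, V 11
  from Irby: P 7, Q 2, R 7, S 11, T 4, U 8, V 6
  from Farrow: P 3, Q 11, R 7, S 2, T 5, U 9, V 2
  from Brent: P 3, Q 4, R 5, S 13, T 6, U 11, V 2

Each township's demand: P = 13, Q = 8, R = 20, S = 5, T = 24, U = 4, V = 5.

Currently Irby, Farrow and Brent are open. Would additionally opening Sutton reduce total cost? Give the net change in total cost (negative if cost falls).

Current service cost with {Irby, Farrow, Brent}: 303.
Adding Sutton: each township re-picks its cheapest; new service cost 235, saving 68.
Extra fixed cost: 24. Net change = 24 − 68 = -44.
(Totals: 388 → 344.)

Yes — net change −44 (cost falls by 44).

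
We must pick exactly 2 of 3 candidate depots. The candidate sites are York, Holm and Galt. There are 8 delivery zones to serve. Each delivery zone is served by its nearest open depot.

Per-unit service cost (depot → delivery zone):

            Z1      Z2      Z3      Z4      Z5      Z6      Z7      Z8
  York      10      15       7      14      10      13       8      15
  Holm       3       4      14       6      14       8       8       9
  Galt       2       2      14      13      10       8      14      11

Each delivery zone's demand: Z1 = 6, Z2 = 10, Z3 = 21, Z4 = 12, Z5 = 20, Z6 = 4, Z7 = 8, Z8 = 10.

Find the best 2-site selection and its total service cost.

Choose York and Holm; total service cost 663.

With exactly 2 open, each delivery zone uses its cheapest among the chosen.
{York, Holm}: Z1→Holm 3·6=18, Z2→Holm 4·10=40, Z3→York 7·21=147, Z4→Holm 6·12=72, Z5→York 10·20=200, Z6→Holm 8·4=32, Z7→York 8·8=64, Z8→Holm 9·10=90. Service cost 663.
{York, Galt}: service cost 741
{Holm, Galt}: service cost 784
Among all 3 size-2 choices, {York, Holm} is lowest.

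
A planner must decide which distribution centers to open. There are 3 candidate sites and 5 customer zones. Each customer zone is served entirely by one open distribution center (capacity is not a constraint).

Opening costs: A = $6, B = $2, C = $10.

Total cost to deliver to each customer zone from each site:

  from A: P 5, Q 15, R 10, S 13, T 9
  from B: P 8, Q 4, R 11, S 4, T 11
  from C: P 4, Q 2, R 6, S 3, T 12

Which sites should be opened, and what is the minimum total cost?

For any fixed open set, each customer zone goes to its cheapest open site; total = fixed + service.
{C}: P→C 4, Q→C 2, R→C 6, S→C 3, T→C 12. Service 27; fixed 10; total 37.
{B, C}: P→C 4, Q→C 2, R→C 6, S→C 3, T→B 11. Service 26; fixed 12; total 38.
{A, B}: service 32 + fixed 8 = 40
{A, B, C}: service 24 + fixed 18 = 42
(All 7 nonempty subsets were checked; C only is lowest.)

Open C only; minimum total cost 37.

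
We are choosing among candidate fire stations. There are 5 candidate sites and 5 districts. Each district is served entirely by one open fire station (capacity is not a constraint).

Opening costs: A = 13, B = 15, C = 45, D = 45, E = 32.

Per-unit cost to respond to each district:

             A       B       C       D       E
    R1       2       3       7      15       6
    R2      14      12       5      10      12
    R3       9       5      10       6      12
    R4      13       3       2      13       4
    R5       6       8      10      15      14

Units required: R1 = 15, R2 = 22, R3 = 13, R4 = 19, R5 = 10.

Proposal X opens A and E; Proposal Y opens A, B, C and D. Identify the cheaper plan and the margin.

Proposal X: {A, E}: R1→A 2·15=30, R2→E 12·22=264, R3→A 9·13=117, R4→E 4·19=76, R5→A 6·10=60. Service 547; fixed 45; total 592.
Proposal Y: {A, B, C, D}: R1→A 2·15=30, R2→C 5·22=110, R3→B 5·13=65, R4→C 2·19=38, R5→A 6·10=60. Service 303; fixed 118; total 421.
Difference: |592 − 421| = 171.

Proposal Y is cheaper by 171.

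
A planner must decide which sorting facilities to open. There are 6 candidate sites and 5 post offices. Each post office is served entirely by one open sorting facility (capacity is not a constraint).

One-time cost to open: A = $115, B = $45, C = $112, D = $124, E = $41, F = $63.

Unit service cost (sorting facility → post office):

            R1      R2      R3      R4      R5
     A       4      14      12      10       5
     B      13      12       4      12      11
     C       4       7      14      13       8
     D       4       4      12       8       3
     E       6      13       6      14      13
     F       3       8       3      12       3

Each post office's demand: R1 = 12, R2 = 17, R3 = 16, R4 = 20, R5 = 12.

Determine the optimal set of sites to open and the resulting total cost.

For any fixed open set, each post office goes to its cheapest open site; total = fixed + service.
{D, F}: R1→F 3·12=36, R2→D 4·17=68, R3→F 3·16=48, R4→D 8·20=160, R5→D 3·12=36. Service 348; fixed 187; total 535.
{B, D}: R1→D 4·12=48, R2→D 4·17=68, R3→B 4·16=64, R4→D 8·20=160, R5→D 3·12=36. Service 376; fixed 169; total 545.
{F}: R1→F 3·12=36, R2→F 8·17=136, R3→F 3·16=48, R4→F 12·20=240, R5→F 3·12=36. Service 496; fixed 63; total 559.
{A, B, C, D, E, F}: service 348 + fixed 500 = 848
No other subset beats 535.

Open D and F; minimum total cost 535.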